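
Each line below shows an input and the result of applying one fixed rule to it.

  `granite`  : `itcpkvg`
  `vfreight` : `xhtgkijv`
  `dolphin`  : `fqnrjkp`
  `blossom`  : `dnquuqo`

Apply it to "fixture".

hkzvwtg

What's happening: shift every letter 2 places forward in the alphabet (wrapping around).
For "fixture" the result is "hkzvwtg".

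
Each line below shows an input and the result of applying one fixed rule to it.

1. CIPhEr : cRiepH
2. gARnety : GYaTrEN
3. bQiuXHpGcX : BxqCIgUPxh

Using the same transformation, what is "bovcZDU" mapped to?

The transformation: flip the case of every letter, then take characters alternately from the front and the back (1st, last, 2nd, 2nd-last, ...).
So "bovcZDU" becomes "BuOdVzC".

BuOdVzC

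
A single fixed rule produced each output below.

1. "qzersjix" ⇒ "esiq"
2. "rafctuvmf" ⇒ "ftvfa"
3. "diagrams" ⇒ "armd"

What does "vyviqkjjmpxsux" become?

The pattern: move the first 2 characters to the end (rotate left by 2), then keep every other character starting from the first (positions 1st, 3rd, 5th, ...).
Starting from "vyviqkjjmpxsux": after the first operation, "viqkjjmpxsuxvy"; after the second, "vqjmxuv".

vqjmxuv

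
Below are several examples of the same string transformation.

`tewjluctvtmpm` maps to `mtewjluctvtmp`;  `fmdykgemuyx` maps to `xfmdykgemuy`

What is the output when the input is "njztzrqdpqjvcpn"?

Each output is the input with this applied: move the last character to the front.
Doing the same to "njztzrqdpqjvcpn": "nnjztzrqdpqjvcp".

nnjztzrqdpqjvcp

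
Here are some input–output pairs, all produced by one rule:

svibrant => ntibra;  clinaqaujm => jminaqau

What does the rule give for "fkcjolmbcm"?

Looking at the pairs, the operation is to delete the first 2 characters, then move the last 2 characters to the front (rotate right by 2).
So "fkcjolmbcm" becomes "cmcjolmb".
(Check on "clinaqaujm": → "inaqaujm" → "jminaqau" ✓)

cmcjolmb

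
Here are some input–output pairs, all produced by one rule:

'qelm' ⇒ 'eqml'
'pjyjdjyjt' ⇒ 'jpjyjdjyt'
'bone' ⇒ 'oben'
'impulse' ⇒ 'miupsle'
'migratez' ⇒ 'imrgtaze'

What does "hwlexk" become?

The rule is to swap each adjacent pair of characters (1↔2, 3↔4, ...).
For "hwlexk" the result is "whelkx".

whelkx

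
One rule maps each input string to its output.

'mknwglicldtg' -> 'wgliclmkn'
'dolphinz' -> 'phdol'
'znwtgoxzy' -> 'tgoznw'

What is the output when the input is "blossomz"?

The rule is to delete the last 3 characters, then move the first 3 characters to the end (rotate left by 3).
Starting from "blossomz": after the first operation, "bloss"; after the second, "ssblo".

ssblo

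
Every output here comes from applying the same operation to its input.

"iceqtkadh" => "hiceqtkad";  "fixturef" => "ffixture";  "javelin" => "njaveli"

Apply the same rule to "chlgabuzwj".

jchlgabuzw

What's happening: move the last character to the front.
Applying that to "chlgabuzwj" gives "jchlgabuzw".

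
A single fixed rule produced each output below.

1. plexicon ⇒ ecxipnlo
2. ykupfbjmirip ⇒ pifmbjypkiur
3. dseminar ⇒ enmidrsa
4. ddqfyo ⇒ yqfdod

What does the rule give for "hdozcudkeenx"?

Looking at the pairs, the operation is to take characters alternately from the front and the back (1st, last, 2nd, 2nd-last, ...), then swap the front and back halves of the string.
"hdozcudkeenx" → "hxdnoezeckud" → "zeckudhxdnoe".
(Check on "ykupfbjmirip": → "ypkiurpifmbj" → "pifmbjypkiur" ✓)

zeckudhxdnoe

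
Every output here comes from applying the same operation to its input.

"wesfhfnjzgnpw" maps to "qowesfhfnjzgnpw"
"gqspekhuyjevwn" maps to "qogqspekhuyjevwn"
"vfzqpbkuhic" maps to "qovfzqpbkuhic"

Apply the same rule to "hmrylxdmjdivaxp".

qohmrylxdmjdivaxp

Each output is the input with this applied: prepend "qo".
Applying that to "hmrylxdmjdivaxp" gives "qohmrylxdmjdivaxp".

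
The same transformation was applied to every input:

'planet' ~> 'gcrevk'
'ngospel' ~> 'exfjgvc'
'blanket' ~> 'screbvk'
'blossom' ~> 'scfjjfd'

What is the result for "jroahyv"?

aifrypm

The transformation: shift every letter 9 places backward in the alphabet (wrapping around).
For "jroahyv" the result is "aifrypm".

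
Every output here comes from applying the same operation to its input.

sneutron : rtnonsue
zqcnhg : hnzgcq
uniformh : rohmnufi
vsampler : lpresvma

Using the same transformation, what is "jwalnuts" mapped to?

In each case the input is transformed by: swap the front and back halves of the string, then swap each adjacent pair of characters (1↔2, 3↔4, ...).
Applying both steps to "jwalnuts": "nutsjwal", then "unstwjla".

unstwjla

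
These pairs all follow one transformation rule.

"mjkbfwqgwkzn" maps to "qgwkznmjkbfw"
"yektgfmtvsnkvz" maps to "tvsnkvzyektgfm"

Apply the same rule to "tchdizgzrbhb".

In each case the input is transformed by: swap the front and back halves of the string.
"tchdizgzrbhb" → "gzrbhbtchdiz".

gzrbhbtchdiz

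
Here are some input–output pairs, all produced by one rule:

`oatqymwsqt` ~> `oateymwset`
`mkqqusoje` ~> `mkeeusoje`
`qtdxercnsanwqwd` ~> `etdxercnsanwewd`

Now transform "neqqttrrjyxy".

neeettrrjyxy

Looking at the pairs, the operation is to replace every "q" with "e".
So "neqqttrrjyxy" becomes "neeettrrjyxy".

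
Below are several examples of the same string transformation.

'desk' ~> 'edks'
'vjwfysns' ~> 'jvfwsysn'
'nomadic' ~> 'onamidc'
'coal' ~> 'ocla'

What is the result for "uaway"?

auawy

The transformation: swap each adjacent pair of characters (1↔2, 3↔4, ...).
"uaway" → "auawy".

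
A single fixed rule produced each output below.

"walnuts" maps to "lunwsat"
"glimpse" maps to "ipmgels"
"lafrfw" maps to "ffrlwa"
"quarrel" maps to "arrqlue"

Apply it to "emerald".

The transformation: take characters alternately from the front and the back (1st, last, 2nd, 2nd-last, ...), then move the last 3 characters to the front (rotate right by 3).
"emerald" → "edmlear" → "earedml".

earedml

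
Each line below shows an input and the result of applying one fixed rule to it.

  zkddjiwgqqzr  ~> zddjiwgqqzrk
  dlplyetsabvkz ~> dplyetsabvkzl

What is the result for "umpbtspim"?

Rule — move the first character to the end, then swap the first and last characters.
Starting from "umpbtspim": after the first operation, "mpbtspimu"; after the second, "upbtspimm".

upbtspimm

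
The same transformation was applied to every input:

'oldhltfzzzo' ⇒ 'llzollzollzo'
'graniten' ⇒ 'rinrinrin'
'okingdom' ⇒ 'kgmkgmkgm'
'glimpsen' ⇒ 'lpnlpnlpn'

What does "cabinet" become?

ananan

Rule — keep one character in every 3, starting at position 2 (positions 2nd, 5th, 8th, ...), then write the whole string 3 times in a row.
Working it through for "cabinet": intermediate "an", final "ananan".
(Check on "okingdom": → "kgm" → "kgmkgmkgm" ✓)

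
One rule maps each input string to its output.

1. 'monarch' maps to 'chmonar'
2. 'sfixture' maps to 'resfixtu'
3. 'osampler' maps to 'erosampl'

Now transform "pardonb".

In each case the input is transformed by: move the last 2 characters to the front (rotate right by 2).
On "pardonb" that produces "nbpardo".

nbpardo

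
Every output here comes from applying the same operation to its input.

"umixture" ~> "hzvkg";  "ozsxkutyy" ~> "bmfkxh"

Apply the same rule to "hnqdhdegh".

uadquq

Rule — shift every letter 13 places forward in the alphabet (wrapping around) — i.e. ROT13, then delete the last 3 characters.
Applying that to "hnqdhdegh" gives "uadquq".
(Check on "umixture": → "hzvkgher" → "hzvkg" ✓)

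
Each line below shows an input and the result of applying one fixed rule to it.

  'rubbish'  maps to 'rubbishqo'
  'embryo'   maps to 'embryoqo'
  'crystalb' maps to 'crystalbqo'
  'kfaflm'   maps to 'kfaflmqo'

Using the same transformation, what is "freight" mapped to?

freightqo

The pattern: append "qo".
On "freight" that produces "freightqo".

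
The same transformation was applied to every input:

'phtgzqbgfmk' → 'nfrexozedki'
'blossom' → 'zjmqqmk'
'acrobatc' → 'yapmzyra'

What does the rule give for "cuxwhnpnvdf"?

The transformation: shift every letter 2 places backward in the alphabet (wrapping around).
For "cuxwhnpnvdf" the result is "asvuflnltbd".

asvuflnltbd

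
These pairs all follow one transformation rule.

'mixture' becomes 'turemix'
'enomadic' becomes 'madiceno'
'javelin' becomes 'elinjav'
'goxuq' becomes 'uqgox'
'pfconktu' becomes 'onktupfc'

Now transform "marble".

The transformation: move the first 3 characters to the end (rotate left by 3).
Doing the same to "marble": "blemar".

blemar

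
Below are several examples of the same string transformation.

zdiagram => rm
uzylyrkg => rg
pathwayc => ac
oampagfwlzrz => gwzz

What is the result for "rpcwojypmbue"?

jpbe

Looking at the pairs, the operation is to keep every other character starting from the second (positions 2nd, 4th, 6th, ...), then delete the first 2 characters.
On "rpcwojypmbue": the first step gives "pwjpbe", and the second then gives "jpbe".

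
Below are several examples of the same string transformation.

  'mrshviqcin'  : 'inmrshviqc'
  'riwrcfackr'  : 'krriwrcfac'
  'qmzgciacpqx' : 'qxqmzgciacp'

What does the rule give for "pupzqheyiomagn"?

gnpupzqheyioma

Looking at the pairs, the operation is to move the last 2 characters to the front (rotate right by 2).
Applying that to "pupzqheyiomagn" gives "gnpupzqheyioma".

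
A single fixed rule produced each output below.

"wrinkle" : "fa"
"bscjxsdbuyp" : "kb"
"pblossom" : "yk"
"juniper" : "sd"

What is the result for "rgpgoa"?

The pattern: shift every letter 9 places forward in the alphabet (wrapping around), then keep only the first 2 characters.
"rgpgoa" → "apypxj" → "ap".

ap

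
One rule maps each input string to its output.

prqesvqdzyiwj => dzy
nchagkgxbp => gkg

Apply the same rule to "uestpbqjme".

The transformation: move the last 3 characters to the front (rotate right by 3), then keep only the last 3 characters.
On "uestpbqjme" that produces "pbq".
(Check on "prqesvqdzyiwj": → "iwjprqesvqdzy" → "dzy" ✓)

pbq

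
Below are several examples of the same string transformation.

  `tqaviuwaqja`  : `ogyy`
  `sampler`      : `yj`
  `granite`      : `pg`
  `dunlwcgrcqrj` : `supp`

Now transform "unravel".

lt

Looking at the pairs, the operation is to keep one character in every 3, starting at position 2 (positions 2nd, 5th, 8th, ...), then shift every letter 2 places backward in the alphabet (wrapping around).
"unravel" → "lt".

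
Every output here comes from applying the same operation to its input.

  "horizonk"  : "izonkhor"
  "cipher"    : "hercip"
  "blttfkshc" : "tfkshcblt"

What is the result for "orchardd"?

harddorc

The transformation: move the first 3 characters to the end (rotate left by 3).
On "orchardd" that produces "harddorc".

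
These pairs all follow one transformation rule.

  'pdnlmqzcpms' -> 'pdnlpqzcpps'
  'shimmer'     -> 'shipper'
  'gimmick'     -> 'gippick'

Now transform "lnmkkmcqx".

Looking at the pairs, the operation is to replace every "m" with "p".
Doing the same to "lnmkkmcqx": "lnpkkpcqx".

lnpkkpcqx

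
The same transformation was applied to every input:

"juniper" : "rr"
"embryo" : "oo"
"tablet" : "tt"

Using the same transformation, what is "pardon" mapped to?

nn

What's happening: double every character, then keep only the last 2 characters.
On "pardon" that produces "nn".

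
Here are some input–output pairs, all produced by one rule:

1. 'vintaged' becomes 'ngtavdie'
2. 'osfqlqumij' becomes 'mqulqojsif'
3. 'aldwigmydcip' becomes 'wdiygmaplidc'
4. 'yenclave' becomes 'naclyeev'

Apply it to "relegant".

laegrten

Rule — take characters alternately from the front and the back (1st, last, 2nd, 2nd-last, ...), then swap the front and back halves of the string.
Applying both steps to "relegant": "rtenlaeg", then "laegrten".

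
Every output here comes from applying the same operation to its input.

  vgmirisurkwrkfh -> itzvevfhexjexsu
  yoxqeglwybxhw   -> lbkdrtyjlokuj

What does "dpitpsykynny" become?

qcvgcflxlaal

What's happening: shift every letter 13 places forward in the alphabet (wrapping around) — i.e. ROT13.
"dpitpsykynny" → "qcvgcflxlaal".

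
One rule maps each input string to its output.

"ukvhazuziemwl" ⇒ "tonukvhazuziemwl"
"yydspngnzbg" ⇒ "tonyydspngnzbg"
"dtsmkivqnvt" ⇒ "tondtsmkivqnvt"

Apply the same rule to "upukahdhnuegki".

tonupukahdhnuegki

Each output is the input with this applied: prepend "ton".
For "upukahdhnuegki" the result is "tonupukahdhnuegki".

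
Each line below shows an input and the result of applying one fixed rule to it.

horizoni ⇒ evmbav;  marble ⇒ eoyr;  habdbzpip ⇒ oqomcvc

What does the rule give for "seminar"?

zvane

The rule is to delete the first 2 characters, then shift every letter 13 places forward in the alphabet (wrapping around) — i.e. ROT13.
Applying that to "seminar" gives "zvane".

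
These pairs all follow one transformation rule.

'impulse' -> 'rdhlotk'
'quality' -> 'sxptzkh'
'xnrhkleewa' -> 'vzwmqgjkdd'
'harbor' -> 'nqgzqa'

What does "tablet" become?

The rule is to shift every letter 1 place backward in the alphabet (wrapping around), then move the last 2 characters to the front (rotate right by 2).
Working it through for "tablet": intermediate "szakds", final "dsszak".

dsszak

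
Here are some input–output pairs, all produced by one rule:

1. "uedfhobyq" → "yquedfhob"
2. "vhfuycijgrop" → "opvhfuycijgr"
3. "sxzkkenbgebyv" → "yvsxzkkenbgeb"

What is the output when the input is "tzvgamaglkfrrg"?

Rule — move the last 2 characters to the front (rotate right by 2).
Doing the same to "tzvgamaglkfrrg": "rgtzvgamaglkfr".

rgtzvgamaglkfr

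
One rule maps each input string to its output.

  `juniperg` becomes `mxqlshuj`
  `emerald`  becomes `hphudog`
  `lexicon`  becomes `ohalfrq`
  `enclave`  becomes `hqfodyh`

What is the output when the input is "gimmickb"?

jlpplfne

The pattern: shift every letter 3 places forward in the alphabet (wrapping around).
So "gimmickb" becomes "jlpplfne".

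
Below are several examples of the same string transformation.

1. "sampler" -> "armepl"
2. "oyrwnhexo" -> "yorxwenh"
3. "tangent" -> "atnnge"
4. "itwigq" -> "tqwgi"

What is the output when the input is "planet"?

What's happening: delete the first character, then take characters alternately from the front and the back (1st, last, 2nd, 2nd-last, ...).
For "planet", step one produces "lanet"; step two turns that into "ltaen".
(Check on "itwigq": → "twigq" → "tqwgi" ✓)

ltaen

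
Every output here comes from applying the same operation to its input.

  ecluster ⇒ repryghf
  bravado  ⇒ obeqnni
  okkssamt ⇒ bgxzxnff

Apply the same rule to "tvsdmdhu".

What's happening: take characters alternately from the front and the back (1st, last, 2nd, 2nd-last, ...), then shift every letter 13 places forward in the alphabet (wrapping around) — i.e. ROT13.
"tvsdmdhu" → "ghiufqqz".
(Check on "okkssamt": → "otkmkass" → "bgxzxnff" ✓)

ghiufqqz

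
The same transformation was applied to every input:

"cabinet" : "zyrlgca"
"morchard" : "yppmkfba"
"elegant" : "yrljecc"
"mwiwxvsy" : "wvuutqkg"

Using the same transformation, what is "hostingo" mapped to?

The pattern: shift every letter 2 places backward in the alphabet (wrapping around), then sort the characters into reverse alphabetical order.
Working it through for "hostingo": intermediate "fmqrglem", final "rqmmlgfe".

rqmmlgfe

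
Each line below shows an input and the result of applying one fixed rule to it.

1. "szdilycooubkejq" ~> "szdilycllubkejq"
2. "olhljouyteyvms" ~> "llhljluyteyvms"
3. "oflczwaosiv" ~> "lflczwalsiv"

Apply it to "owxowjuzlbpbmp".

Looking at the pairs, the operation is to replace every "o" with "l".
For "owxowjuzlbpbmp" the result is "lwxlwjuzlbpbmp".

lwxlwjuzlbpbmp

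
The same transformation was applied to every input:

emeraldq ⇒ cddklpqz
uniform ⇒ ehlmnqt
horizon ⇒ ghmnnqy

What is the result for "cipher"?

Looking at the pairs, the operation is to shift every letter 1 place backward in the alphabet (wrapping around), then sort the characters into alphabetical order.
Applying that to "cipher" gives "bdghoq".

bdghoq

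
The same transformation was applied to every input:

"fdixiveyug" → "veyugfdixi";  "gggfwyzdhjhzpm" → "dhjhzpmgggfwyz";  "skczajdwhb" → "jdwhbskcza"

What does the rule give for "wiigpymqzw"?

ymqzwwiigp

Rule — swap the front and back halves of the string.
For "wiigpymqzw" the result is "ymqzwwiigp".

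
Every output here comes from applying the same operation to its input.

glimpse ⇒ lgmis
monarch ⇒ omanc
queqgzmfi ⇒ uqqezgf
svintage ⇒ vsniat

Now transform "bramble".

rbmal

The pattern: swap each adjacent pair of characters (1↔2, 3↔4, ...), then delete the last 2 characters.
Applying both steps to "bramble": "rbmalbe", then "rbmal".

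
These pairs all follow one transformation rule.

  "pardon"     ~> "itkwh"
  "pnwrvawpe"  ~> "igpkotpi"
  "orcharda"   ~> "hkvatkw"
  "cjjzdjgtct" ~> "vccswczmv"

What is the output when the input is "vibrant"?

obuktg

Each output is the input with this applied: delete the last character, then shift every letter 7 places backward in the alphabet (wrapping around).
For "vibrant", step one produces "vibran"; step two turns that into "obuktg".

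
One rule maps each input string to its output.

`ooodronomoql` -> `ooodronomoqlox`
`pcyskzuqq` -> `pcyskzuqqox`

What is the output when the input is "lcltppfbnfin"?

Each output is the input with this applied: append "ox".
Applying that to "lcltppfbnfin" gives "lcltppfbnfinox".

lcltppfbnfinox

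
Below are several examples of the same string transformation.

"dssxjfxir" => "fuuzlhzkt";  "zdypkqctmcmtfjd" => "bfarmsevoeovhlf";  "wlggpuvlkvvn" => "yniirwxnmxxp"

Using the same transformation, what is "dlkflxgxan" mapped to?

fnmhnzizcp

The pattern: shift every letter 2 places forward in the alphabet (wrapping around).
Doing the same to "dlkflxgxan": "fnmhnzizcp".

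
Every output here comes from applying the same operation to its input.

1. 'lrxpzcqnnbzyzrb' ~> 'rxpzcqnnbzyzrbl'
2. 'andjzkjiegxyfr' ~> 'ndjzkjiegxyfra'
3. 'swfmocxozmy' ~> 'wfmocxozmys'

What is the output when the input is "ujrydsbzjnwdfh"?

The rule is to move the first character to the end.
On "ujrydsbzjnwdfh" that produces "jrydsbzjnwdfhu".

jrydsbzjnwdfhu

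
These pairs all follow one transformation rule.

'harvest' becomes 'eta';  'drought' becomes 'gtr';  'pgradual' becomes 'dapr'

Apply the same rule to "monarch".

rho

The pattern: move the first 3 characters to the end (rotate left by 3), then keep every other character starting from the second (positions 2nd, 4th, 6th, ...).
On "monarch": the first step gives "archmon", and the second then gives "rho".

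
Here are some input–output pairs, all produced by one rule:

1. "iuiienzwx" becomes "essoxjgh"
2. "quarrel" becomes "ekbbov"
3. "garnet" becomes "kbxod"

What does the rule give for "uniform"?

What's happening: delete the first character, then shift every letter 10 places forward in the alphabet (wrapping around).
Applying both steps to "uniform": "niform", then "xspybw".

xspybw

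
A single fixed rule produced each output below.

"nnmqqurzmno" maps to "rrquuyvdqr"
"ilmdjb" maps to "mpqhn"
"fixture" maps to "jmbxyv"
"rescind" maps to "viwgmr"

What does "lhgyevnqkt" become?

plkcizruo

What's happening: delete the last character, then shift every letter 4 places forward in the alphabet (wrapping around).
Working it through for "lhgyevnqkt": intermediate "lhgyevnqk", final "plkcizruo".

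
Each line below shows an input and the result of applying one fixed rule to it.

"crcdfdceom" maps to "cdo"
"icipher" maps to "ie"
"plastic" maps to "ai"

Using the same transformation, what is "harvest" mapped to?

In each case the input is transformed by: keep one character in every 3, starting at position 3 (positions 3rd, 6th, 9th, ...).
Doing the same to "harvest": "rs".

rs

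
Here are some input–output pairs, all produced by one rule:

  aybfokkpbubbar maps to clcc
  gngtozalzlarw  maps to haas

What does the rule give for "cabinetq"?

cf

Looking at the pairs, the operation is to shift every letter 1 place forward in the alphabet (wrapping around), then keep one character in every 3, starting at position 3 (positions 3rd, 6th, 9th, ...).
On "cabinetq": the first step gives "dbcjofur", and the second then gives "cf".
(Check on "gngtozalzlarw": → "hohupabmambsx" → "haas" ✓)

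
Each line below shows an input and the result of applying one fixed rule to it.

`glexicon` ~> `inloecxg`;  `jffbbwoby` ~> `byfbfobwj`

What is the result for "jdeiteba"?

Rule — take characters alternately from the front and the back (1st, last, 2nd, 2nd-last, ...), then swap the first and last characters.
"jdeiteba" → "jadbeeit" → "tadbeeij".

tadbeeij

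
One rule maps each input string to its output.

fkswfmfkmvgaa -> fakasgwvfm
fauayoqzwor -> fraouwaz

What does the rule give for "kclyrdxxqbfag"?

Looking at the pairs, the operation is to take characters alternately from the front and the back (1st, last, 2nd, 2nd-last, ...), then delete the last 3 characters.
For "kclyrdxxqbfag", step one produces "kgcalfybrqdxx"; step two turns that into "kgcalfybrq".

kgcalfybrq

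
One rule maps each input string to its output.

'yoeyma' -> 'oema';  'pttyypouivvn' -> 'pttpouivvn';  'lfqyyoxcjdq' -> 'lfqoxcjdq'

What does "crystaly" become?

crstal

What's happening: remove every "y".
For "crystaly" the result is "crstal".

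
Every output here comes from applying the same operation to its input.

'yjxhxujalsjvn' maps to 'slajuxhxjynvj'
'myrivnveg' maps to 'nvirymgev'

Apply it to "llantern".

Looking at the pairs, the operation is to move the last 3 characters to the front (rotate right by 3), then reverse the string.
Working it through for "llantern": intermediate "ernllant", final "tnallnre".

tnallnre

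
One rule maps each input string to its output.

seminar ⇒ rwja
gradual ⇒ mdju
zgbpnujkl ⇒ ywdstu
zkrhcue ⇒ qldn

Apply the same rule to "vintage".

cjpn

The transformation: delete the first 3 characters, then shift every letter 9 places forward in the alphabet (wrapping around).
For "vintage", step one produces "tage"; step two turns that into "cjpn".
(Check on "gradual": → "dual" → "mdju" ✓)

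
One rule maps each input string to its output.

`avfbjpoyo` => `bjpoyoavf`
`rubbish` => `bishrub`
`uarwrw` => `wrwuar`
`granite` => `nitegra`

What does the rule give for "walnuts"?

The transformation: move the first 3 characters to the end (rotate left by 3).
Doing the same to "walnuts": "nutswal".

nutswal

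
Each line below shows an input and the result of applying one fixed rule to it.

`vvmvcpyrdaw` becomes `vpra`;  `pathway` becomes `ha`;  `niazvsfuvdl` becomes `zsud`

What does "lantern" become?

tr

The rule is to keep every other character starting from the second (positions 2nd, 4th, 6th, ...), then delete the first character.
Starting from "lantern": after the first operation, "atr"; after the second, "tr".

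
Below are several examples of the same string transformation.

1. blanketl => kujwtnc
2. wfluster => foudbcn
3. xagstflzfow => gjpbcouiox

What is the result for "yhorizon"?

hqxarix

Rule — delete the last character, then shift every letter 9 places forward in the alphabet (wrapping around).
Applying that to "yhorizon" gives "hqxarix".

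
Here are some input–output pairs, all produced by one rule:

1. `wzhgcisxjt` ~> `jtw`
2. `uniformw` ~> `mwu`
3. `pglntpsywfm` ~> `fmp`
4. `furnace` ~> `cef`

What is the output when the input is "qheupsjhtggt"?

gtq

The transformation: move the first character to the end, then keep only the last 3 characters.
On "qheupsjhtggt": the first step gives "heupsjhtggtq", and the second then gives "gtq".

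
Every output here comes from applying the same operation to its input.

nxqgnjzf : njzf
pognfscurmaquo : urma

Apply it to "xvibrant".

Looking at the pairs, the operation is to swap the front and back halves of the string, then keep only the first 4 characters.
Starting from "xvibrant": after the first operation, "rantxvib"; after the second, "rant".
(Check on "nxqgnjzf": → "njzfnxqg" → "njzf" ✓)

rant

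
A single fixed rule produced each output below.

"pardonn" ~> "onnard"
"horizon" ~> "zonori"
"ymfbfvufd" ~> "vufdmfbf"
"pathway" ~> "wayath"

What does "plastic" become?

Looking at the pairs, the operation is to delete the first character, then swap the front and back halves of the string.
"plastic" → "lastic" → "ticlas".
(Check on "pardonn": → "ardonn" → "onnard" ✓)

ticlas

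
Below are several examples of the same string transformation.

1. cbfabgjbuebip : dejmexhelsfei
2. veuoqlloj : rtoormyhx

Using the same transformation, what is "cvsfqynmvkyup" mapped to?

itbqpynbxsfyv

The pattern: move the first 3 characters to the end (rotate left by 3), then shift every letter 3 places forward in the alphabet (wrapping around).
Doing the same to "cvsfqynmvkyup": "itbqpynbxsfyv".
(Check on "cbfabgjbuebip": → "abgjbuebipcbf" → "dejmexhelsfei" ✓)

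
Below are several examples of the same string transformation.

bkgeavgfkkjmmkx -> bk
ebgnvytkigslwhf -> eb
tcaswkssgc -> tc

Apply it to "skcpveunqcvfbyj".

sk

The pattern: keep only the first 2 characters.
On "skcpveunqcvfbyj" that produces "sk".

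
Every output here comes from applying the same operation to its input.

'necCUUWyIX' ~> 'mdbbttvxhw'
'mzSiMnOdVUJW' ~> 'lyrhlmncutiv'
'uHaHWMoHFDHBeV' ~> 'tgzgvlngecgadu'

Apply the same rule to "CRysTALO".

bqxrszkn

The pattern: shift every letter 1 place backward in the alphabet (wrapping around), then convert every letter to lowercase.
Applying both steps to "CRysTALO": "BQxrSZKN", then "bqxrszkn".
(Check on "uHaHWMoHFDHBeV": → "tGzGVLnGECGAdU" → "tgzgvlngecgadu" ✓)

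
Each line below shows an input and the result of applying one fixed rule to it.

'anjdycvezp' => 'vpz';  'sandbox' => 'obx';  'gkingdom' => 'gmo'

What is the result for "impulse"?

In each case the input is transformed by: swap each adjacent pair of characters (1↔2, 3↔4, ...), then keep only the last 3 characters.
"impulse" → "miupsle" → "sle".

sle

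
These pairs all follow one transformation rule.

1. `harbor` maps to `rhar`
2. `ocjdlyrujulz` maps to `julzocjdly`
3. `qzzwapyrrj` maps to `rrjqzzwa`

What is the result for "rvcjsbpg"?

Rule — swap the front and back halves of the string, then delete the first 2 characters.
"rvcjsbpg" → "pgrvcj".

pgrvcj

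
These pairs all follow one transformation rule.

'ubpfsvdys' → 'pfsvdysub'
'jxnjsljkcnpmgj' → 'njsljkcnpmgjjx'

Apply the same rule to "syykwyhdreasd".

ykwyhdreasdsy

What's happening: move the first 2 characters to the end (rotate left by 2).
Applying that to "syykwyhdreasd" gives "ykwyhdreasdsy".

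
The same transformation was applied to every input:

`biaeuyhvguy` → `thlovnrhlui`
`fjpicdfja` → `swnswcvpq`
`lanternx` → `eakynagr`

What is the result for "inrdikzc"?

Looking at the pairs, the operation is to move the last 3 characters to the front (rotate right by 3), then shift every letter 13 places forward in the alphabet (wrapping around) — i.e. ROT13.
Starting from "inrdikzc": after the first operation, "kzcinrdi"; after the second, "xmpvaeqv".

xmpvaeqv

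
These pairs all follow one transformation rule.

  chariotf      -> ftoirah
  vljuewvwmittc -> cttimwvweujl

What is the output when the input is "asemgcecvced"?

decvcecgmes

In each case the input is transformed by: delete the first character, then reverse the string.
Starting from "asemgcecvced": after the first operation, "semgcecvced"; after the second, "decvcecgmes".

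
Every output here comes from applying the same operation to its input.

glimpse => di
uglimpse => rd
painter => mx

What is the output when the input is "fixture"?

The transformation: shift every letter 3 places backward in the alphabet (wrapping around), then keep only the first 2 characters.
On "fixture": the first step gives "cfuqrob", and the second then gives "cf".

cf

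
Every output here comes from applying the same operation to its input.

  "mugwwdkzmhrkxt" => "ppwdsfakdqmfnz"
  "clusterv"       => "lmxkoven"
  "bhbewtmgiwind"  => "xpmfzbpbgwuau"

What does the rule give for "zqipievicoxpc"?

Looking at the pairs, the operation is to move the first 3 characters to the end (rotate left by 3), then shift every letter 7 places backward in the alphabet (wrapping around).
Starting from "zqipievicoxpc": after the first operation, "pievicoxpczqi"; after the second, "ibxobvhqivsjb".

ibxobvhqivsjb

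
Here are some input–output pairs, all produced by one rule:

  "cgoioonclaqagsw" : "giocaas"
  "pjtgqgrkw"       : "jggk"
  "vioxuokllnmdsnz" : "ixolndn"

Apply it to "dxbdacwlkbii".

What's happening: keep every other character starting from the second (positions 2nd, 4th, 6th, ...).
"dxbdacwlkbii" → "xdclbi".

xdclbi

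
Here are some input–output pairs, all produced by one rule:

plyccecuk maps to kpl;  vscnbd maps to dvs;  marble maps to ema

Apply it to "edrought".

In each case the input is transformed by: move the last character to the front, then keep only the first 3 characters.
Applying that to "edrought" gives "ted".

ted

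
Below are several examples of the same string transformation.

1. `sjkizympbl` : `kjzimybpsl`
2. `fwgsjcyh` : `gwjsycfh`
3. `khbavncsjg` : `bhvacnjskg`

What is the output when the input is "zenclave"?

The pattern: move the first character to the end, then swap each adjacent pair of characters (1↔2, 3↔4, ...).
Working it through for "zenclave": intermediate "enclavez", final "nelcvaze".

nelcvaze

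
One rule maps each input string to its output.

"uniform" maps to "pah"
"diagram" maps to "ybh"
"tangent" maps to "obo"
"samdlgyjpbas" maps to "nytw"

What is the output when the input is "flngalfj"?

Each output is the input with this applied: keep one character in every 3, starting at position 1 (positions 1st, 4th, 7th, ...), then shift every letter 5 places backward in the alphabet (wrapping around).
Starting from "flngalfj": after the first operation, "fgf"; after the second, "aba".

aba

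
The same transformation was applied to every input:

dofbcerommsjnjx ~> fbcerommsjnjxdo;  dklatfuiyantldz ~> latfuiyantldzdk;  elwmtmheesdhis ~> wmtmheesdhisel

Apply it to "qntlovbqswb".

tlovbqswbqn

Looking at the pairs, the operation is to move the first 2 characters to the end (rotate left by 2).
So "qntlovbqswb" becomes "tlovbqswbqn".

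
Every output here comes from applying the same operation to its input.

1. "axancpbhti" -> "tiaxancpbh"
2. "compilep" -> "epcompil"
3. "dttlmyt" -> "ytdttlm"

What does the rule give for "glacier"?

Looking at the pairs, the operation is to move the last 2 characters to the front (rotate right by 2).
For "glacier" the result is "erglaci".

erglaci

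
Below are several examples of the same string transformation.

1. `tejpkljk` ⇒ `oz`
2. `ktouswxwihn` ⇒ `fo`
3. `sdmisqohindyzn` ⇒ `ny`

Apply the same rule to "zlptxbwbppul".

ug

Rule — shift every letter 5 places backward in the alphabet (wrapping around), then keep only the first 2 characters.
Applying both steps to "zlptxbwbppul": "ugkoswrwkkpg", then "ug".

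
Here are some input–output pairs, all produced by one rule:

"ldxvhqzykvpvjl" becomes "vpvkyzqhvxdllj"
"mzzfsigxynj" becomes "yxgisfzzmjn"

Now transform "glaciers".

eicalgsr

What's happening: reverse the string, then move the first 2 characters to the end (rotate left by 2).
Applying that to "glaciers" gives "eicalgsr".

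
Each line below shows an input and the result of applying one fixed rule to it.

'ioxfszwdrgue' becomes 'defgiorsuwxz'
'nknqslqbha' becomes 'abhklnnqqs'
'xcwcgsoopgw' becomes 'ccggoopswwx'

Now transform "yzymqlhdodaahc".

aacddhhlmoqyyz

In each case the input is transformed by: sort the characters into alphabetical order.
For "yzymqlhdodaahc" the result is "aacddhhlmoqyyz".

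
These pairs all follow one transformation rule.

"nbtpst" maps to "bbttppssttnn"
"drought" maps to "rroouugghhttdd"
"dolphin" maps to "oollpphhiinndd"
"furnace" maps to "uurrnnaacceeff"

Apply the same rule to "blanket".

The rule is to double every character, then move the first 2 characters to the end (rotate left by 2).
Working it through for "blanket": intermediate "bbllaannkkeett", final "llaannkkeettbb".

llaannkkeettbb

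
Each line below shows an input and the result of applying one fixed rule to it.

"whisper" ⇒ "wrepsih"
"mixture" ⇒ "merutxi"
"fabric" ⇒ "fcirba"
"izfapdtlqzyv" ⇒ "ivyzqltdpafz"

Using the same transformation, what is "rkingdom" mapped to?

The transformation: reverse the string, then move the last character to the front.
For "rkingdom", step one produces "modgnikr"; step two turns that into "rmodgnik".

rmodgnik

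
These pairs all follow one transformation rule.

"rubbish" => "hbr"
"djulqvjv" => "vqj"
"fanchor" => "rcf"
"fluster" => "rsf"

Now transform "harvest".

tvh

In each case the input is transformed by: reverse the string, then keep one character in every 3, starting at position 1 (positions 1st, 4th, 7th, ...).
On "harvest": the first step gives "tsevrah", and the second then gives "tvh".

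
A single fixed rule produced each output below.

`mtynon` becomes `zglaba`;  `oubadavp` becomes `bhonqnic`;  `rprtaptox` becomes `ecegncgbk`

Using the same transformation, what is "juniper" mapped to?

Rule — shift every letter 13 places forward in the alphabet (wrapping around) — i.e. ROT13.
Applying that to "juniper" gives "whavcre".

whavcre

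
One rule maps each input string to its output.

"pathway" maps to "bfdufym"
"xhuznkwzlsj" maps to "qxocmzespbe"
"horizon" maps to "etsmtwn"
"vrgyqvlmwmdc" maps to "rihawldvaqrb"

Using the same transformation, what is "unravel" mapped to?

ajqzswf

Each output is the input with this applied: move the last 3 characters to the front (rotate right by 3), then shift every letter 5 places forward in the alphabet (wrapping around).
"unravel" → "velunra" → "ajqzswf".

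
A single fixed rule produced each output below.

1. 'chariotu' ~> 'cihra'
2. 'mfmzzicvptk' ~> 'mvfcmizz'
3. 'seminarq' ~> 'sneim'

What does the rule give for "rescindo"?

riecs

Rule — delete the last 3 characters, then take characters alternately from the front and the back (1st, last, 2nd, 2nd-last, ...).
"rescindo" → "resci" → "riecs".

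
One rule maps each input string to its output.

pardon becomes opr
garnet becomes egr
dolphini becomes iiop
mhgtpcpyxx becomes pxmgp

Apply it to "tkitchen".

What's happening: swap the front and back halves of the string, then keep every other character starting from the second (positions 2nd, 4th, 6th, ...).
On "tkitchen": the first step gives "chentkit", and the second then gives "hnkt".
(Check on "mhgtpcpyxx": → "cpyxxmhgtp" → "pxmgp" ✓)

hnkt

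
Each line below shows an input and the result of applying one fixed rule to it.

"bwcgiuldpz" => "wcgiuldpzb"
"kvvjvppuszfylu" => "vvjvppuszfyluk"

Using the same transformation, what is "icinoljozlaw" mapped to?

cinoljozlawi

In each case the input is transformed by: move the first character to the end.
For "icinoljozlaw" the result is "cinoljozlawi".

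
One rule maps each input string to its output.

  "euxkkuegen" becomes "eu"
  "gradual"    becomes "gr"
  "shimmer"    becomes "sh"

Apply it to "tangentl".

ta

Each output is the input with this applied: keep only the first 2 characters.
Applying that to "tangentl" gives "ta".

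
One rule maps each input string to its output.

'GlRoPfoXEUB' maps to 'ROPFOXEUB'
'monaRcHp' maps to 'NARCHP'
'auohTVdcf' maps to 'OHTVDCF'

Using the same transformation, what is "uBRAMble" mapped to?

The transformation: delete the first 2 characters, then convert every letter to uppercase.
On "uBRAMble": the first step gives "RAMble", and the second then gives "RAMBLE".
(Check on "GlRoPfoXEUB": → "RoPfoXEUB" → "ROPFOXEUB" ✓)

RAMBLE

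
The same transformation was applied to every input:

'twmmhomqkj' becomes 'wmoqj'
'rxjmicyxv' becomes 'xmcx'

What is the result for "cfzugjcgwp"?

In each case the input is transformed by: keep every other character starting from the second (positions 2nd, 4th, 6th, ...).
So "cfzugjcgwp" becomes "fujgp".

fujgp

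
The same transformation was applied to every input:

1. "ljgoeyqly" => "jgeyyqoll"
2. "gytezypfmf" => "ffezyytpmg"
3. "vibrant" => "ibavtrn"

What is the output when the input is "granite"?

geatrni

Each output is the input with this applied: sort the characters into reverse alphabetical order, then move the last 3 characters to the front (rotate right by 3).
"granite" → "trnigea" → "geatrni".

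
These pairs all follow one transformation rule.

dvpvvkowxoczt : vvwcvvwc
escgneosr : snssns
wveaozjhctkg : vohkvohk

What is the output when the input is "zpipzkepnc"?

pzppzp

The rule is to keep one character in every 3, starting at position 2 (positions 2nd, 5th, 8th, ...), then write the whole string twice.
Working it through for "zpipzkepnc": intermediate "pzp", final "pzppzp".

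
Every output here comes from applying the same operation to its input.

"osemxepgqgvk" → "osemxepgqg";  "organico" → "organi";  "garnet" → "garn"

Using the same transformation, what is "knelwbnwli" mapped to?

The transformation: delete the last 2 characters.
Doing the same to "knelwbnwli": "knelwbnw".

knelwbnw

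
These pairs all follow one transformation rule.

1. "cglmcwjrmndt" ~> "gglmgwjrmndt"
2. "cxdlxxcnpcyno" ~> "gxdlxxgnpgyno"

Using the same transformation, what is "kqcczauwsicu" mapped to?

The rule is to replace every "c" with "g".
Doing the same to "kqcczauwsicu": "kqggzauwsigu".

kqggzauwsigu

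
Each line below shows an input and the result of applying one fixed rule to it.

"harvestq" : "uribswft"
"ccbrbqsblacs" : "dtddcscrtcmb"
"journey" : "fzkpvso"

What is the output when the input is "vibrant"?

The rule is to shift every letter 1 place forward in the alphabet (wrapping around), then move the last 2 characters to the front (rotate right by 2).
"vibrant" → "wjcsbou" → "ouwjcsb".

ouwjcsb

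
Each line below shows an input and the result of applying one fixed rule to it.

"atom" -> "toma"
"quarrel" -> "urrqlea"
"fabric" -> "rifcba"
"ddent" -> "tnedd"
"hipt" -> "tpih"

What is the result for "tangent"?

Looking at the pairs, the operation is to sort the characters into reverse alphabetical order.
For "tangent" the result is "ttnngea".

ttnngea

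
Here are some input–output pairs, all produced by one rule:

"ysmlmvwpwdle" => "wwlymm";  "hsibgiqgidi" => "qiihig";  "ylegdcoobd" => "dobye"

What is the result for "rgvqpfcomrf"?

cmfrvp

The pattern: keep every other character starting from the first (positions 1st, 3rd, 5th, ...), then move the last 3 characters to the front (rotate right by 3).
Applying both steps to "rgvqpfcomrf": "rvpcmf", then "cmfrvp".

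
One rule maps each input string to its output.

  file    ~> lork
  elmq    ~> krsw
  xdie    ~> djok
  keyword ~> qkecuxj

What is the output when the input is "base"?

Rule — shift every letter 6 places forward in the alphabet (wrapping around).
"base" → "hgyk".

hgyk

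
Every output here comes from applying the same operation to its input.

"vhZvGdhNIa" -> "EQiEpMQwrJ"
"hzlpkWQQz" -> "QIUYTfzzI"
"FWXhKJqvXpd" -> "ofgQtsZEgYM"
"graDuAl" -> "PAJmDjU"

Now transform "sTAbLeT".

What's happening: shift every letter 9 places forward in the alphabet (wrapping around), then flip the case of every letter.
"sTAbLeT" → "bCJkUnC" → "BcjKuNc".
(Check on "graDuAl": → "pajMdJu" → "PAJmDjU" ✓)

BcjKuNc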